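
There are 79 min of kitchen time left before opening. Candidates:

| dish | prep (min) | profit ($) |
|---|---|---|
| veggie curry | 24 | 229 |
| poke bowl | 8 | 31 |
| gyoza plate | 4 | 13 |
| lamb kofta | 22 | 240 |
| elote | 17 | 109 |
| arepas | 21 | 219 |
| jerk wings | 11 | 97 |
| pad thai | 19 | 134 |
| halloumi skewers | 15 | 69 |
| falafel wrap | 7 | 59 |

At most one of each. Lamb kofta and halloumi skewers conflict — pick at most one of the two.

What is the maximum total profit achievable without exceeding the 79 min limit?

785

Veggie curry + lamb kofta + arepas + jerk wings uses 78 of the 79 min and totals 785.
Nothing else feasible within 79 min beats 785.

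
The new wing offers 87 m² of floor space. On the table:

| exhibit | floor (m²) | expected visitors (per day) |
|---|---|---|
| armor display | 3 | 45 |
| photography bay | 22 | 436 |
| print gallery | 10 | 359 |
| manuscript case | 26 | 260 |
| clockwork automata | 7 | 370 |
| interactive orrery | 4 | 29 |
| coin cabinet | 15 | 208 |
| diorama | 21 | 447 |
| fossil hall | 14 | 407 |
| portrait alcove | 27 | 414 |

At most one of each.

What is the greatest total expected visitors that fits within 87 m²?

Armor display + photography bay + print gallery + clockwork automata + interactive orrery + diorama + fossil hall uses 81 of the 87 m² and totals 2093.
Runner-up armor display + print gallery + clockwork automata + interactive orrery + diorama + fossil hall + portrait alcove tops out at 2071.

2093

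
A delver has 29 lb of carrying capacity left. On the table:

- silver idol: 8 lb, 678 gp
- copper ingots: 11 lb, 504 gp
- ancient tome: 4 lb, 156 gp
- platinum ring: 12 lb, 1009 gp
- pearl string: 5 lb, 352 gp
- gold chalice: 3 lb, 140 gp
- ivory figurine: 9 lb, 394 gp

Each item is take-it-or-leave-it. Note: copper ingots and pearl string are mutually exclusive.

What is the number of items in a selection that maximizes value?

4

Best achievable value is 2195.
silver idol + ancient tome + platinum ring + pearl string hits 2195 at 29 lb.
All optima have 4 items.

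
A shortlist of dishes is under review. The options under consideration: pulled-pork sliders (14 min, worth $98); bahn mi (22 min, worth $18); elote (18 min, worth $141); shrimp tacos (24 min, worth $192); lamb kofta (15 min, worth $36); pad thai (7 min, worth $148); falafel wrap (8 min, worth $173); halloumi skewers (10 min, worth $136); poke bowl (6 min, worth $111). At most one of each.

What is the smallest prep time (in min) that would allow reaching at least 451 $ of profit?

25

Look for the lowest-prep combination reaching 451.
pad thai + falafel wrap + halloumi skewers: 457 profit at 25 min.
Any bundle with less than 25 min falls short of 451.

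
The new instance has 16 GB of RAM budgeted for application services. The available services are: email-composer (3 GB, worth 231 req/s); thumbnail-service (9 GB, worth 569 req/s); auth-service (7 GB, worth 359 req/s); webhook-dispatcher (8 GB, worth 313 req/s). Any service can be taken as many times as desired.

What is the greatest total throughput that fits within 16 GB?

1155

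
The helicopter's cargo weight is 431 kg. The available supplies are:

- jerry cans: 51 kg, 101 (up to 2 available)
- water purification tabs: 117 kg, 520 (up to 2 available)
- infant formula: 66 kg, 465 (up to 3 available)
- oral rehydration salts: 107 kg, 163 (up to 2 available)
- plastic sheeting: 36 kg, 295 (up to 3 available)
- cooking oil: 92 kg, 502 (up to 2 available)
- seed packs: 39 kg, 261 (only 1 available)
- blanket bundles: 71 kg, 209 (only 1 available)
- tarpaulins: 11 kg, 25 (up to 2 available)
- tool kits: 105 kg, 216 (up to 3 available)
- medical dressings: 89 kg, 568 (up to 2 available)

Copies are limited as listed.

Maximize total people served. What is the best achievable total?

2976

Filling by ratio: 3×infant formula + 3×plastic sheeting + seed packs + blanket bundles + tarpaulins for 2775, with 4 kg left unused.
The 176 kg tied up in infant formula and seed packs and blanket bundles is better spent on 2×medical dressings — total rises to 2976 (429 kg).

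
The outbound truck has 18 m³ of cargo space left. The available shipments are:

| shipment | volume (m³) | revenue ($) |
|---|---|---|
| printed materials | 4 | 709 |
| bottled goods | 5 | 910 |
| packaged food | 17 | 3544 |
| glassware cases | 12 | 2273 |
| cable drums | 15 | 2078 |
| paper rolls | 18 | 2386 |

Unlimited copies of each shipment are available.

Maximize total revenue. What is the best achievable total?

3544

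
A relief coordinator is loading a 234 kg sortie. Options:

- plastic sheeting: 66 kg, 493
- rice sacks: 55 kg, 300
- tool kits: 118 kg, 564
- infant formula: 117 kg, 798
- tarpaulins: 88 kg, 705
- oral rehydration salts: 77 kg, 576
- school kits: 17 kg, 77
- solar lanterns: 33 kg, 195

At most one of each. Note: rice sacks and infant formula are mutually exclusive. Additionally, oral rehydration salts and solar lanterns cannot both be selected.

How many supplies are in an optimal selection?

Best achievable people served is 1774.
For example plastic sheeting + tarpaulins + oral rehydration salts achieves it, using 231 kg.
All optima have 3 supplies.

3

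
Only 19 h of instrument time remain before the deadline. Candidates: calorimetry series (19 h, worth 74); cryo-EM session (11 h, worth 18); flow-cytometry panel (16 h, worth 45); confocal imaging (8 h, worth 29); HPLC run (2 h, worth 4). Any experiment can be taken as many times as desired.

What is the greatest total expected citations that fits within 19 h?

The ratio ordering already packs tightly: calorimetry series, 19 h, 74.

74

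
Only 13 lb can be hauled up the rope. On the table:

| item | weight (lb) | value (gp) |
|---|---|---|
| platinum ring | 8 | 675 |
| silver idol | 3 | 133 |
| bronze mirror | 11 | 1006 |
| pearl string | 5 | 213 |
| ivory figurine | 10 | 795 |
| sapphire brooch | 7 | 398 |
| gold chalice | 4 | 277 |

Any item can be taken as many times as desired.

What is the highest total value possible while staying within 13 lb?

1006

Ranking by ratio (value/lb): bronze mirror 91.45, platinum ring 84.38, ivory figurine 79.50, gold chalice 69.25.
Taking bronze mirror: 11 lb used, 1006 in value.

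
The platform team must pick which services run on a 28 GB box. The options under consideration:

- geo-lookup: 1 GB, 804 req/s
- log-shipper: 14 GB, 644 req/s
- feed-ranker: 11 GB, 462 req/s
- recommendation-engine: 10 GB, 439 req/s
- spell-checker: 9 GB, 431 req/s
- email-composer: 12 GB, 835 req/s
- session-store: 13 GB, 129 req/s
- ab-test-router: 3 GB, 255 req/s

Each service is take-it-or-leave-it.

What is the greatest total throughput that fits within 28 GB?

2356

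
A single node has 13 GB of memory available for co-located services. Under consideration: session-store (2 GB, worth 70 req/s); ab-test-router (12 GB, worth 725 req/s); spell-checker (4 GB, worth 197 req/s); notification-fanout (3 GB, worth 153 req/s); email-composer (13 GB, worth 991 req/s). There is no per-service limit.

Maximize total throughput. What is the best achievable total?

991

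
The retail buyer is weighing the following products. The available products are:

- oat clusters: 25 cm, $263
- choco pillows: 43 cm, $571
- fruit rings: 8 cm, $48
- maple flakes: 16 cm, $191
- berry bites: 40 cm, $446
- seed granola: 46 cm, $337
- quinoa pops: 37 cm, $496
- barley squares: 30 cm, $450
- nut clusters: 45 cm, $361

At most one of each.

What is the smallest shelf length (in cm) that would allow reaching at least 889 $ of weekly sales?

Need the lightest bundle worth ≥ 889.
Taking quinoa pops + barley squares gives 946 (≥ 889) for 67 cm.
No combination under 67 cm hits 889.

67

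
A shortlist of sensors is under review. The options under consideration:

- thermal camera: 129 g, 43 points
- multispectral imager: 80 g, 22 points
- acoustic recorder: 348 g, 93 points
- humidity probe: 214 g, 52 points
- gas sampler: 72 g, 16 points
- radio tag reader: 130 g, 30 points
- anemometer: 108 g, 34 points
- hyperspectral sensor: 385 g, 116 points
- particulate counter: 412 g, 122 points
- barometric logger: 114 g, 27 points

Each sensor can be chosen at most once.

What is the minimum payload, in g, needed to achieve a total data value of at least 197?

649

Need the lightest bundle worth ≥ 197.
Taking thermal camera + anemometer + particulate counter gives 199 (≥ 197) for 649 g.
No combination under 649 g hits 197.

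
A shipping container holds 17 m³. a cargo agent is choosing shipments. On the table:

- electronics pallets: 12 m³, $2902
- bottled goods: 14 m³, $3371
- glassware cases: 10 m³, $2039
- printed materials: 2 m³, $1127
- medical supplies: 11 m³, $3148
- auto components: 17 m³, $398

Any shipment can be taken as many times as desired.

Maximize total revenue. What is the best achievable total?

Density check — printed materials 563.50, medical supplies 286.18, electronics pallets 241.83, bottled goods 240.79 are the best per m³.
The ratio ordering already packs tightly: 8×printed materials, 16 m³, 9016.
Every other selection either busts 17 m³ or fails to beat 9016.

9016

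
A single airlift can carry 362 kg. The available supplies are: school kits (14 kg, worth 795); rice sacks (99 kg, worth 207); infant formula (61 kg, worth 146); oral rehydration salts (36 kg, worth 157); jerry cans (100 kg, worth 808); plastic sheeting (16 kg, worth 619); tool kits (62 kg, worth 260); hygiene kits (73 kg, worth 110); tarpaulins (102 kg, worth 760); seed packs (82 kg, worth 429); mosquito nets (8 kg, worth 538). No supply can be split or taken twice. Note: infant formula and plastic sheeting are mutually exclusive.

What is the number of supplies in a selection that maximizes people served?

7

The maximum people served within 362 kg is 4106.
One optimal bundle: school kits + oral rehydration salts + jerry cans + plastic sheeting + tarpaulins + seed packs + mosquito nets (358 kg).
Any selection reaching 4106 contains exactly 7 supplies.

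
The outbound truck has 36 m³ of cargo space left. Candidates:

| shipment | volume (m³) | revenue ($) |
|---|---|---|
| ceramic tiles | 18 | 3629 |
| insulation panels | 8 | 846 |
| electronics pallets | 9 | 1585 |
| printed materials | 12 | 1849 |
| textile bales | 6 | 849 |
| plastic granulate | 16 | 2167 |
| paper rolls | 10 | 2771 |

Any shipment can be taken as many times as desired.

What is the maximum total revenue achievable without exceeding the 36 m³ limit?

9162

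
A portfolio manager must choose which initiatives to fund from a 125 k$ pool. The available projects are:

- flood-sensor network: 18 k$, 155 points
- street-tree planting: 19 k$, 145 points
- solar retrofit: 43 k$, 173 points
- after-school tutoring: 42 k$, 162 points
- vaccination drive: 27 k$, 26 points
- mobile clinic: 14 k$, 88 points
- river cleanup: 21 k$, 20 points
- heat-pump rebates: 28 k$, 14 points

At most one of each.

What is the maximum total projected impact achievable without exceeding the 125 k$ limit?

635

Greedy by ratio would take flood-sensor network + street-tree planting + solar retrofit + vaccination drive + mobile clinic: 121 k$ used, total 587.
Replace vaccination drive and mobile clinic with after-school tutoring: the trade gains 48 net, giving 635 at 122 k$.
An exhaustive check of the 256 subsets confirms 635.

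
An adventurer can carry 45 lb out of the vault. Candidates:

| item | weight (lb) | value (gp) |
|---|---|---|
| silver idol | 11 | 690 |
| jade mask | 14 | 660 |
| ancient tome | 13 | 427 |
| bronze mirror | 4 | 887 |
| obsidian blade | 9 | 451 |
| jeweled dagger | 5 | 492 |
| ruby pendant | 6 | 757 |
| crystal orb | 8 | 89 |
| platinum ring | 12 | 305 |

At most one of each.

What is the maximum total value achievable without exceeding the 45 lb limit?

3486

Density check — bronze mirror 221.75, ruby pendant 126.17, jeweled dagger 98.40 are the best per lb.
The ratio heuristic lands on silver idol + bronze mirror + obsidian blade + jeweled dagger + ruby pendant + crystal orb (3366) but leaves 2 lb idle.
Dropping obsidian blade and crystal orb frees 17 lb; slotting in jade mask (14 lb) lifts the total to 3486 at 40 lb.
Next best is silver idol + jade mask + bronze mirror + obsidian blade + ruby pendant at 3445 (44 lb) — short by 41.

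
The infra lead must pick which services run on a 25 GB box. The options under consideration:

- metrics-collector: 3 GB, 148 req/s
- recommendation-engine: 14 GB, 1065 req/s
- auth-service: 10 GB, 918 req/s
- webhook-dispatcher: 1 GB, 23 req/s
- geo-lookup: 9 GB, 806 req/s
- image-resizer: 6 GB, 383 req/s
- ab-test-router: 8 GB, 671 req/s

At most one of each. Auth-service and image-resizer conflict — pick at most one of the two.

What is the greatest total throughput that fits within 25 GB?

Density check — auth-service 91.80, geo-lookup 89.56, ab-test-router 83.88 are the best per GB.
Taking recommendation-engine + auth-service + webhook-dispatcher: 25 GB used, 2006 in throughput.
The closest alternative, recommendation-engine + auth-service, reaches only 1983.

2006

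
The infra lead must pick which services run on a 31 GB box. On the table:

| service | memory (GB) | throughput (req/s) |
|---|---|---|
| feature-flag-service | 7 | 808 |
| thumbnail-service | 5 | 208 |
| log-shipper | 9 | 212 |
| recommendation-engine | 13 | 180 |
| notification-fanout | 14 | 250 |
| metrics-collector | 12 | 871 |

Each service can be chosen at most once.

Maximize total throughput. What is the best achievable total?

Taking the top-ratio services first gives feature-flag-service + thumbnail-service + metrics-collector for 1887 (24 GB).
The 5 GB tied up in thumbnail-service is better spent on log-shipper — total rises to 1891 (28 GB).
No other feasible combination exceeds 1891.

1891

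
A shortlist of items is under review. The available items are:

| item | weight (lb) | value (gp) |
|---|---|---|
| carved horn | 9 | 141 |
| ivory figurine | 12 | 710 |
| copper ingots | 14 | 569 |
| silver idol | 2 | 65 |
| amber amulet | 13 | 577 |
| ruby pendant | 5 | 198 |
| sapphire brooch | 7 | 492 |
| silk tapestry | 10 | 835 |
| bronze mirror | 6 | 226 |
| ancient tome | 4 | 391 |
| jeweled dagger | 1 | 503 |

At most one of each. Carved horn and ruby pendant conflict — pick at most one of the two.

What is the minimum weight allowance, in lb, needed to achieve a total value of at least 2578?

32

Minimise lb subject to total value ≥ 2578.
ivory figurine + silver idol + sapphire brooch + silk tapestry + jeweled dagger: 2605 value at 32 lb.
Any bundle with less than 32 lb falls short of 2578.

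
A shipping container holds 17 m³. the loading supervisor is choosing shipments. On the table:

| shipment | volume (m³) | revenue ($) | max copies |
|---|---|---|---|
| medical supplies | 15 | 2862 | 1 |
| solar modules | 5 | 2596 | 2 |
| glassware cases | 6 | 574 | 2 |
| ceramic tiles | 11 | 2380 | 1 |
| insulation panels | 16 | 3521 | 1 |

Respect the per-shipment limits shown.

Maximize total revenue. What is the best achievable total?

5766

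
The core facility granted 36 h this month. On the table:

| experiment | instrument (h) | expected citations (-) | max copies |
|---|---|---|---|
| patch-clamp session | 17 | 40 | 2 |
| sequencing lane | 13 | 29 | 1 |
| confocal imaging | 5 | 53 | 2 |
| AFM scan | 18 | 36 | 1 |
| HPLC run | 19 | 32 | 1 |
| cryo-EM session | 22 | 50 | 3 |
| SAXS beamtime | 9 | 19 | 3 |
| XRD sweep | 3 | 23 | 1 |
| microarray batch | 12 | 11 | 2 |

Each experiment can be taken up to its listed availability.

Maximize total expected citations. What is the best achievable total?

179

Density check — confocal imaging 10.60, XRD sweep 7.67, patch-clamp session 2.35 are the best per h.
Greedy by ratio would take patch-clamp session + 2×confocal imaging + XRD sweep: 30 h used, total 169.
Replace patch-clamp session with cryo-EM session: the trade gains 10 net, giving 179 at 35 h.
Nothing else within 36 h beats 179.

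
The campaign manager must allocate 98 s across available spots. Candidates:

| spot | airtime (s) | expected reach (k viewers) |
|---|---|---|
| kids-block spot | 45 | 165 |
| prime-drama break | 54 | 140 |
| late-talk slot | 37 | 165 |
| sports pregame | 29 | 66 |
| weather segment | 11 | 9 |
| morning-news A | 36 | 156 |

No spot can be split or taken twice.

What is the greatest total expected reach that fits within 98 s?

Ranking by ratio (expected reach/s): late-talk slot 4.46, morning-news A 4.33, kids-block spot 3.67.
Filling by ratio: late-talk slot + weather segment + morning-news A for 330, with 14 s left unused.
Dropping morning-news A frees 36 s; slotting in kids-block spot (45 s) lifts the total to 339 at 93 s.

339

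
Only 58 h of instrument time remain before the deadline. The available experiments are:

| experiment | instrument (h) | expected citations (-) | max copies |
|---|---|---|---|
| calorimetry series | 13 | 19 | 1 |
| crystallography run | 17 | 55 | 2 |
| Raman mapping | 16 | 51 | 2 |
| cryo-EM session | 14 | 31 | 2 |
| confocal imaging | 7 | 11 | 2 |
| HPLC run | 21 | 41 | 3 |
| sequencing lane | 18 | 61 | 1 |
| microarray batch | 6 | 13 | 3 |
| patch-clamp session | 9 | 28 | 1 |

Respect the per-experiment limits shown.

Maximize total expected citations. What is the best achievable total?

185

Ranking by ratio (expected citations/h): sequencing lane 3.39, crystallography run 3.24, Raman mapping 3.19.
A density-first pass picks 2×crystallography run + sequencing lane + microarray batch — 184 at 58 h.
Reworking the packing: crystallography run + 2×Raman mapping + patch-clamp session uses 58 h and improves the total to 185.
Nothing else within 58 h beats 185.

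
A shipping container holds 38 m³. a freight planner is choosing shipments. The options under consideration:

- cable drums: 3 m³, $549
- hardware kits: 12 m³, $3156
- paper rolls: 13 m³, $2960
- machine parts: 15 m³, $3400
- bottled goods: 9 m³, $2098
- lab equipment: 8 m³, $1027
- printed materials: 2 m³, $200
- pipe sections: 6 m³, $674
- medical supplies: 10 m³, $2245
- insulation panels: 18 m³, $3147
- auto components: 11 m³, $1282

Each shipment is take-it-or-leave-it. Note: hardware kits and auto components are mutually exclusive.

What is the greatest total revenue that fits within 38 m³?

The ratio heuristic lands on cable drums + hardware kits + paper rolls + bottled goods (8763) but leaves 1 m³ idle.
Replace bottled goods with medical supplies: the trade gains 147 net, giving 8910 at 38 m³.
The closest alternative, hardware kits + machine parts + bottled goods + printed materials, reaches only 8854.

8910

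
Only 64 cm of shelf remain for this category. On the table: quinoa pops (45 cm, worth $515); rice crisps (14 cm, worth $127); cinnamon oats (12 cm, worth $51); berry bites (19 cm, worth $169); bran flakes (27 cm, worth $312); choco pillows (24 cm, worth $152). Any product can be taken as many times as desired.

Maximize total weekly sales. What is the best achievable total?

684

Density check — bran flakes 11.56, quinoa pops 11.44, rice crisps 9.07 are the best per cm.
A density-first pass picks 2×bran flakes — 624 at 54 cm.
Dropping 2×bran flakes frees 54 cm; slotting in quinoa pops + berry bites (64 cm) lifts the total to 684 at 64 cm.
No other feasible combination exceeds 684.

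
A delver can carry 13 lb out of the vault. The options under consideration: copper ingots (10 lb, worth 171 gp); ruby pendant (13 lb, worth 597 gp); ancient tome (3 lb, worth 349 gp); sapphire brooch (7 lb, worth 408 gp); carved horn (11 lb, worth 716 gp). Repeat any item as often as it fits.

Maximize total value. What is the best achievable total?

4×ancient tome uses 12 of the 13 lb and totals 1396.
That's the maximum — no swap from here does better than 1396.

1396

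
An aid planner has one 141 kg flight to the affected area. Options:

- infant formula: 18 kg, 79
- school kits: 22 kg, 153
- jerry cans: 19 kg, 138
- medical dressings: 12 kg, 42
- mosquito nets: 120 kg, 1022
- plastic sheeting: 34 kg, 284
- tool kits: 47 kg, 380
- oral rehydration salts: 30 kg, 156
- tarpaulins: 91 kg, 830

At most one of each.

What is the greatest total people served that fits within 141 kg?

A density-first pass picks medical dressings + plastic sheeting + tarpaulins — 1156 at 137 kg.
The 46 kg tied up in medical dressings and plastic sheeting is better spent on tool kits — total rises to 1210 (138 kg).
Runner-up jerry cans + mosquito nets tops out at 1160.

1210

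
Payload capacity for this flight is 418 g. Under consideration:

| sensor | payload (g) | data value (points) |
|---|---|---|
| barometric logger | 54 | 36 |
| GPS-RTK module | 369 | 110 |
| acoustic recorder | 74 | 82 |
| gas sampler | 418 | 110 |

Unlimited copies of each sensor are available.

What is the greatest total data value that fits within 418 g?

410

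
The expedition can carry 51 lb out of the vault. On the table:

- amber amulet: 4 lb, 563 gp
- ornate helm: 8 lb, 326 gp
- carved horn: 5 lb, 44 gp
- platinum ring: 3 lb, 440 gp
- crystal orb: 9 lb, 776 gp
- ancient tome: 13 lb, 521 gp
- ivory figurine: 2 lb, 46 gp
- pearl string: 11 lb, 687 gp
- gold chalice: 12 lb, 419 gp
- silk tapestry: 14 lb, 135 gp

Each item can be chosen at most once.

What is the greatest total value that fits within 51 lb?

3359

Best packing: amber amulet + ornate helm + platinum ring + crystal orb + ancient tome + ivory figurine + pearl string — 50 lb, 3359 total.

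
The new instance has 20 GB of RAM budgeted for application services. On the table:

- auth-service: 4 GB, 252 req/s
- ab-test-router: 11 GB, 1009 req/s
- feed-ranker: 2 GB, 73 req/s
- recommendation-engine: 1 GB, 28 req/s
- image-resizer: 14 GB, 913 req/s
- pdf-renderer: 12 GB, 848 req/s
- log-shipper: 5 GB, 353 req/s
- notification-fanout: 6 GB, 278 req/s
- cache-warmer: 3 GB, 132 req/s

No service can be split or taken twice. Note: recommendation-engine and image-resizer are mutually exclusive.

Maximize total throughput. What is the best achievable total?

1614

Best packing: auth-service + ab-test-router + log-shipper — 20 GB, 1614 total.
Nothing else feasible within 20 GB beats 1614.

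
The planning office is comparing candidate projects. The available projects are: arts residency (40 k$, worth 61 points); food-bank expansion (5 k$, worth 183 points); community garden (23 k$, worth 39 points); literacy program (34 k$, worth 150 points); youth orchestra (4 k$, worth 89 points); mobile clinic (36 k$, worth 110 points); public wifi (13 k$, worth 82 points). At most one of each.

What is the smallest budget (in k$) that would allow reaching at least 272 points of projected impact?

9

Minimise k$ subject to total projected impact ≥ 272.
Taking food-bank expansion + youth orchestra gives 272 (≥ 272) for 9 k$.
No combination under 9 k$ hits 272.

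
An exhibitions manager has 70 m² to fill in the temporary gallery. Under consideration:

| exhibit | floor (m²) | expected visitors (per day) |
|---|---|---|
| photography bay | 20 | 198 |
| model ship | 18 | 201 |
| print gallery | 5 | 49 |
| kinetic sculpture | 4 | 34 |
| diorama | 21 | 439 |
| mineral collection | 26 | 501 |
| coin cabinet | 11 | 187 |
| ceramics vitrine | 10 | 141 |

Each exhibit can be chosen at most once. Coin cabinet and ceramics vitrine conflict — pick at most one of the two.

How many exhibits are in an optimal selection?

5

Best achievable expected visitors is 1210.
For example print gallery + kinetic sculpture + diorama + mineral collection + coin cabinet achieves it, using 67 m².
Any selection reaching 1210 contains exactly 5 exhibits.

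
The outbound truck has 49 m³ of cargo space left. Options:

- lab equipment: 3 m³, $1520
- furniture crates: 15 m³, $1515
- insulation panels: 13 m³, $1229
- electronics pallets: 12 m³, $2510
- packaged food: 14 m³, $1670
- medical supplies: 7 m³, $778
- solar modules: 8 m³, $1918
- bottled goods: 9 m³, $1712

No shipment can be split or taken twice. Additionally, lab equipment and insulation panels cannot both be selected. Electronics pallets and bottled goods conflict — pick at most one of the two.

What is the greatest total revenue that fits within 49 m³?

8396

Taking lab equipment + electronics pallets + packaged food + medical supplies + solar modules: 44 m³ used, 8396 in revenue.
An exhaustive check of the 256 subsets confirms 8396.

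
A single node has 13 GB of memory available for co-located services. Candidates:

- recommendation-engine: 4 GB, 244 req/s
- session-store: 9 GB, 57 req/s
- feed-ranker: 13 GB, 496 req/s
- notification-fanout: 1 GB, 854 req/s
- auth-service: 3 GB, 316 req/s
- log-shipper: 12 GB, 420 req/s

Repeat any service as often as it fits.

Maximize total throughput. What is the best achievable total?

Best packing: 13×notification-fanout — 13 GB, 11102 total.
No other feasible combination exceeds 11102.

11102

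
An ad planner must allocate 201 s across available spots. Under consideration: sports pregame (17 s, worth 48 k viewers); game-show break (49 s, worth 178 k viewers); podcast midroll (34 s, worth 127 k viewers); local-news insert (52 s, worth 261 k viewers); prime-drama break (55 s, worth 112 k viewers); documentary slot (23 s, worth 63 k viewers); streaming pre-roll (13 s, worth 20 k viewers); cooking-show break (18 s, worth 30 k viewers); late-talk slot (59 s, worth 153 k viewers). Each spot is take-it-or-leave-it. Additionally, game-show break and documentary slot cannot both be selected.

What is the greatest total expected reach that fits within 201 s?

719

By expected reach per s: local-news insert 5.02, podcast midroll 3.74, game-show break 3.63 lead.
Game-show break + podcast midroll + local-news insert + late-talk slot uses 194 of the 201 s and totals 719.
Runner-up game-show break + podcast midroll + local-news insert + prime-drama break tops out at 678.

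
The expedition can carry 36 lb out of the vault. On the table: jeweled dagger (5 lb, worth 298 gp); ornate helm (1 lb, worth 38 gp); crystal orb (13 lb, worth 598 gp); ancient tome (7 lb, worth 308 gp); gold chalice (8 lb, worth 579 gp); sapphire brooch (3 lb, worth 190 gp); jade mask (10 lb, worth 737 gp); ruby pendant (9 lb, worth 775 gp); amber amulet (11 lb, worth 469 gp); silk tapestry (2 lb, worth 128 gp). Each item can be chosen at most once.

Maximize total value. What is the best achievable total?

The ratio heuristic lands on ornate helm + gold chalice + sapphire brooch + jade mask + ruby pendant + silk tapestry (2447) but leaves 3 lb idle.
Dropping silk tapestry frees 2 lb; slotting in jeweled dagger (5 lb) lifts the total to 2617 at 36 lb.
Next best is jeweled dagger + gold chalice + sapphire brooch + jade mask + ruby pendant at 2579 (35 lb) — short by 38.

2617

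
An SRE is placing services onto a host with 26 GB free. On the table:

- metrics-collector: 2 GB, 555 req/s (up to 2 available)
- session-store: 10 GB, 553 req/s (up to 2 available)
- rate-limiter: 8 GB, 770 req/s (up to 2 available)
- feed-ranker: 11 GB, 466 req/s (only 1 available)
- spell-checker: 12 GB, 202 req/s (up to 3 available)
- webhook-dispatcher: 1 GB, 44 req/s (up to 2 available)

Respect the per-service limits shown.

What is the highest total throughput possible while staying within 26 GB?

By throughput per GB: metrics-collector 277.50, rate-limiter 96.25, session-store 55.30, webhook-dispatcher 44.00 lead.
2×metrics-collector + 2×rate-limiter + 2×webhook-dispatcher uses 22 of the 26 GB and totals 2738.

2738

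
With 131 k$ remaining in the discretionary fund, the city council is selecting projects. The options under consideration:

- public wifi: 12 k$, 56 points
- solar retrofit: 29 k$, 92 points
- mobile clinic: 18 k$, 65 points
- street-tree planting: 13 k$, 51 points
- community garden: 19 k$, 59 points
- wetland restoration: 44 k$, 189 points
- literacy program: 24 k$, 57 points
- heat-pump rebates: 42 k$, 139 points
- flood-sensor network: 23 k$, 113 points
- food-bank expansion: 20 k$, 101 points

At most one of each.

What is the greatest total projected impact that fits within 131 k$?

Public wifi + mobile clinic + street-tree planting + wetland restoration + flood-sensor network + food-bank expansion uses 130 of the 131 k$ and totals 575.
Next best is public wifi + street-tree planting + community garden + wetland restoration + flood-sensor network + food-bank expansion at 569 (131 k$) — short by 6.

575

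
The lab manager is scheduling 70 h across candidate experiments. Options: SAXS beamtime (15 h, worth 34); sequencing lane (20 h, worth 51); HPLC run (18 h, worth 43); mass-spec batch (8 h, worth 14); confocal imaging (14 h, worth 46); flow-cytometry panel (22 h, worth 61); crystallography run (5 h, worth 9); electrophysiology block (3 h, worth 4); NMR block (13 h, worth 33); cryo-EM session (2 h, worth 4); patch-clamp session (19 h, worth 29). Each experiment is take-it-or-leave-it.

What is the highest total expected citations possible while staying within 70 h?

Best packing: sequencing lane + confocal imaging + flow-cytometry panel + NMR block — 69 h, 191 total.
Runner-up HPLC run + confocal imaging + flow-cytometry panel + electrophysiology block + NMR block tops out at 187.

191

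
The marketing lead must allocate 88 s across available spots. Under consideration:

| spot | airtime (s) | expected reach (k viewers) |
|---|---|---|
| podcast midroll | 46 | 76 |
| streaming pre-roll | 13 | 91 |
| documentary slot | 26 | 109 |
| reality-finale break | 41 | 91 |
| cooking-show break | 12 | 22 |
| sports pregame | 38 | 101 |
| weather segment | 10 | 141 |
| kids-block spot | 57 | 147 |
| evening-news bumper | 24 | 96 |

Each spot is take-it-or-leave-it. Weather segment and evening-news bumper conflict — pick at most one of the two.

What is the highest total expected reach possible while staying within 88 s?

By expected reach per s: weather segment 14.10, streaming pre-roll 7.00, documentary slot 4.19, evening-news bumper 4.00 lead.
Taking streaming pre-roll + documentary slot + sports pregame + weather segment: 87 s used, 442 in expected reach.

442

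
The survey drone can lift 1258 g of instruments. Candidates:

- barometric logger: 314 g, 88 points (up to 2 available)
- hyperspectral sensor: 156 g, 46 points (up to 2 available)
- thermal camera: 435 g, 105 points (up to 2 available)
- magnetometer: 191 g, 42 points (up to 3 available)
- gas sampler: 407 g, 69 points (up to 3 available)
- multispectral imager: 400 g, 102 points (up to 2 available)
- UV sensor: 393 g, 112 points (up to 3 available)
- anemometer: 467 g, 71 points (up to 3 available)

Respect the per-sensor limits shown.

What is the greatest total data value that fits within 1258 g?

358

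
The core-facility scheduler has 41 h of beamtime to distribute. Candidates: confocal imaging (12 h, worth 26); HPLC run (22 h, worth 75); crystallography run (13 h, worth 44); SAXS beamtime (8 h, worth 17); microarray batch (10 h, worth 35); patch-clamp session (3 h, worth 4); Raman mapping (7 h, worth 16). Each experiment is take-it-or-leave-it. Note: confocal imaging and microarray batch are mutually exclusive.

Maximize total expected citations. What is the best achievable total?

A density-first pass picks HPLC run + microarray batch + Raman mapping — 126 at 39 h.
The 7 h tied up in Raman mapping is better spent on SAXS beamtime — total rises to 127 (40 h).
That's the maximum — no feasible swap from here does better than 127.

127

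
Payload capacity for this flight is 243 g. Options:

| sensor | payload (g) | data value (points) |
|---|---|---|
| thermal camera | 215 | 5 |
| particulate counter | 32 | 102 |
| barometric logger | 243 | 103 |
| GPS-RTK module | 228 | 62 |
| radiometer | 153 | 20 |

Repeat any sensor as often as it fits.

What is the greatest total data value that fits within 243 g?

Taking 7×particulate counter: 224 g used, 714 in data value.

714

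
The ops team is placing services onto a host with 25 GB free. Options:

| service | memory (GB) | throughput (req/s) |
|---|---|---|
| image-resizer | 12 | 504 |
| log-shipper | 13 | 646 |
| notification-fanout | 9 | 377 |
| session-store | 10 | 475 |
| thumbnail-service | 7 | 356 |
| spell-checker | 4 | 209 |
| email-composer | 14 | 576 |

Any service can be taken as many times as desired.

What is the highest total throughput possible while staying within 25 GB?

Density check — spell-checker 52.25, thumbnail-service 50.86, log-shipper 49.69, session-store 47.50 are the best per GB.
A density-first pass picks 6×spell-checker — 1254 at 24 GB.
Dropping 5×spell-checker frees 20 GB; slotting in 3×thumbnail-service (21 GB) lifts the total to 1277 at 25 GB.
That's the maximum — no swap from here does better than 1277.

1277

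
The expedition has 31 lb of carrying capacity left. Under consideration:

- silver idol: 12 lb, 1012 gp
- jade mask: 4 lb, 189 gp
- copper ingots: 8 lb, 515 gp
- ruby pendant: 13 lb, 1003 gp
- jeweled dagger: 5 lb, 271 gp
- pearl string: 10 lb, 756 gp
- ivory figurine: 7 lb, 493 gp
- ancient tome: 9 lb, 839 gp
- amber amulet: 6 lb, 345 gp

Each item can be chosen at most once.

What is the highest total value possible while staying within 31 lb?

2607

Best packing: silver idol + pearl string + ancient tome — 31 lb, 2607 total.
Nothing else within 31 lb beats 2607.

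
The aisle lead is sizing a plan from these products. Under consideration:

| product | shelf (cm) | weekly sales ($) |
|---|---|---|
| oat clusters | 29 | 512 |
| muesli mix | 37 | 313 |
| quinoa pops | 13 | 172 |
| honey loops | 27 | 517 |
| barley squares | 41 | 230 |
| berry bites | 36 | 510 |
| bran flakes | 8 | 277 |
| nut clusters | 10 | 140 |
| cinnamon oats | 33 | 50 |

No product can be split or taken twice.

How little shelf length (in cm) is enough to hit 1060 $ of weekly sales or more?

Need the lightest bundle worth ≥ 1060.
quinoa pops + honey loops + bran flakes + nut clusters: 1106 weekly sales at 58 cm.
Any bundle with less than 58 cm falls short of 1060.

58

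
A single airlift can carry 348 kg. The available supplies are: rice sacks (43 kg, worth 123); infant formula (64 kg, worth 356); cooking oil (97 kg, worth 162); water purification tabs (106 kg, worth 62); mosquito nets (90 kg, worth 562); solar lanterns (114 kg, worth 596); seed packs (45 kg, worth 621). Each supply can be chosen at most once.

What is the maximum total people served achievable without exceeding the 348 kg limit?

Ranking by ratio (people served/kg): seed packs 13.80, mosquito nets 6.24, infant formula 5.56, solar lanterns 5.23.
The ratio ordering already packs tightly: infant formula + mosquito nets + solar lanterns + seed packs, 313 kg, 2135.

2135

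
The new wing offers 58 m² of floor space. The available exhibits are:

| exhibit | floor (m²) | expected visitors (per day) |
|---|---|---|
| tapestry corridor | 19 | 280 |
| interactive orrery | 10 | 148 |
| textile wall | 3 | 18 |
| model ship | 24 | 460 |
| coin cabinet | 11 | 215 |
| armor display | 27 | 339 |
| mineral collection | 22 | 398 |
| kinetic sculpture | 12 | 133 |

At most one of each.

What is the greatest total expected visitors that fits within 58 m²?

Best packing: model ship + coin cabinet + mineral collection — 57 m², 1073 total.
The closest alternative, interactive orrery + model ship + mineral collection, reaches only 1006.

1073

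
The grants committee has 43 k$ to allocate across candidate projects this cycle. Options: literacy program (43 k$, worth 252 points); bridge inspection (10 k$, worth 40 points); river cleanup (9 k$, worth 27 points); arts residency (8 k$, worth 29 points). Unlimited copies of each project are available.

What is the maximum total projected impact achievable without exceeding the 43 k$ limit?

Taking literacy program: 43 k$ used, 252 in projected impact.
Every other selection either busts 43 k$ or fails to beat 252.

252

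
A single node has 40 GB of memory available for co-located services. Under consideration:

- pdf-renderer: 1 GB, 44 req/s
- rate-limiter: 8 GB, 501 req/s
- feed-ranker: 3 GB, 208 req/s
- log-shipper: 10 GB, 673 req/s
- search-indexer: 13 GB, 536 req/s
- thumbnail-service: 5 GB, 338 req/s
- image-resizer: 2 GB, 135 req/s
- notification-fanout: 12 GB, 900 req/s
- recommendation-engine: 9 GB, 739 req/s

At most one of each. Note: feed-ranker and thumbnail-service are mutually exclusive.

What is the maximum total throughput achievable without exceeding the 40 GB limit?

2857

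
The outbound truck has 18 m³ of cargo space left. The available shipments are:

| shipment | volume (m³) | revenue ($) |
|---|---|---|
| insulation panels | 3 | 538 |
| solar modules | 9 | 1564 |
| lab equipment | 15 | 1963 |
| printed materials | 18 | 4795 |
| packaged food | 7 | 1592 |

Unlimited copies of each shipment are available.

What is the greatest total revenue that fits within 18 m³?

Density check — printed materials 266.39, packaged food 227.43, insulation panels 179.33 are the best per m³.
Printed materials uses 18 of the 18 m³ and totals 4795.
Every other selection either busts 18 m³ or fails to beat 4795.

4795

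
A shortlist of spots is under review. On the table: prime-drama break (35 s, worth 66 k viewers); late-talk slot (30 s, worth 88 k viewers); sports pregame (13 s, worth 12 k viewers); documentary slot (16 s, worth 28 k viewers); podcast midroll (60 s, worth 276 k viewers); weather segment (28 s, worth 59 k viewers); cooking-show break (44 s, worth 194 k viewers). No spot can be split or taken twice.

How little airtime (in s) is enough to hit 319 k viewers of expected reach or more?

88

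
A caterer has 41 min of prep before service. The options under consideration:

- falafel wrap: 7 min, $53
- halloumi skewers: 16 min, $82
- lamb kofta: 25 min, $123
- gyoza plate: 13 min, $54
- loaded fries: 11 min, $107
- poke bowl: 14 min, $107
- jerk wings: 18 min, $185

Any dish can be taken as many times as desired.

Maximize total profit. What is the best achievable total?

399

By profit per min: jerk wings 10.28, loaded fries 9.73, poke bowl 7.64 lead.
Greedy by ratio would take 2×jerk wings: 36 min used, total 370.
Dropping jerk wings frees 18 min; slotting in 2×loaded fries (22 min) lifts the total to 399 at 40 min.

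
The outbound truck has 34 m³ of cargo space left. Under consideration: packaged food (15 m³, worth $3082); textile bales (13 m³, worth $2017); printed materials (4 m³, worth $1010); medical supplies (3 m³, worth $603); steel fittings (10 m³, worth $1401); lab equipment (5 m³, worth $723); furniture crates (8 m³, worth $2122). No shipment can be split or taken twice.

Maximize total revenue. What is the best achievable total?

A density-first pass picks packaged food + printed materials + medical supplies + furniture crates — 6817 at 30 m³.
The 3 m³ tied up in medical supplies is better spent on lab equipment — total rises to 6937 (32 m³).
No other feasible combination exceeds 6937.

6937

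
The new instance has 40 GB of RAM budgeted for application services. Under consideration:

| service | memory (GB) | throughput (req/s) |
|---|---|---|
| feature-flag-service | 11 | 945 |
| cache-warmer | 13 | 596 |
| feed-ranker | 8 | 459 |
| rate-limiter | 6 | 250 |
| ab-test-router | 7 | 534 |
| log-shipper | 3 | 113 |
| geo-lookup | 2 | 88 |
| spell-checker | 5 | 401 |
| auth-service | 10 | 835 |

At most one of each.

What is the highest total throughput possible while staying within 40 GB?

Filling by ratio: feature-flag-service + ab-test-router + log-shipper + geo-lookup + spell-checker + auth-service for 2916, with 2 GB left unused.
Replace log-shipper and geo-lookup with rate-limiter: the trade gains 49 net, giving 2965 at 39 GB.
An exhaustive check of the 512 subsets confirms 2965.

2965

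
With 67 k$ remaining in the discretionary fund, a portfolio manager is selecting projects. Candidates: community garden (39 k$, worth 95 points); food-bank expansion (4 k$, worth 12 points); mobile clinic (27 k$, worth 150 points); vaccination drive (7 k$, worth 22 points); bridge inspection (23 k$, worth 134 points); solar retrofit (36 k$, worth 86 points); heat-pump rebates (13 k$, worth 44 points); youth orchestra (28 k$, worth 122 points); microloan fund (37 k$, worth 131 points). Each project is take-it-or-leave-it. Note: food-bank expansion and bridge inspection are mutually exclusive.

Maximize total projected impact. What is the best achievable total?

328

Taking mobile clinic + bridge inspection + heat-pump rebates: 63 k$ used, 328 in projected impact.
Runner-up mobile clinic + vaccination drive + bridge inspection tops out at 306.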